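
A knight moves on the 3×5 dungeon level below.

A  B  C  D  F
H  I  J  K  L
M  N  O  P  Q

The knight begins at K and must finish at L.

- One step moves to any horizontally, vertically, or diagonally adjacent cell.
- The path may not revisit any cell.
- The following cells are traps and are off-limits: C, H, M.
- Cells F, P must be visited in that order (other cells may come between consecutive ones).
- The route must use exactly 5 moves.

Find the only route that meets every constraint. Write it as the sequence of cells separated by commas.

K, F, D, J, P, L

The waypoints must appear in the order F, P, with no cell reused.
Route from K: up-right 1 to F, left 1 to D, down-left 1 to J, down-right 1 to P, up-right 1 to L — 5 moves in all.
Check: order respected (F at step 1, P at step 4); 5 moves as required.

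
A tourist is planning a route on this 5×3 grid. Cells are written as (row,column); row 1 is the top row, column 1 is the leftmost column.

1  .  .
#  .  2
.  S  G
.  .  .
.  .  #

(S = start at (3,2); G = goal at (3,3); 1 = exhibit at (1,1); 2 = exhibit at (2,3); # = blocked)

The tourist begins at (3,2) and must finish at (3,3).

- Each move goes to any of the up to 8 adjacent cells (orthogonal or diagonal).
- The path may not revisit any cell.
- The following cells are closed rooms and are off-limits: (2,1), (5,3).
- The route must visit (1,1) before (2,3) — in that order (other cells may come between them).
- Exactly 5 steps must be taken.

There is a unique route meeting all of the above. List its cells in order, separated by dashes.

The waypoints must appear in the order (1,1), (2,3), with no cell reused.
Route from (3,2): up 1 to (2,2), up-left 1 to (1,1), right 1 to (1,2), down-right 1 to (2,3), down 1 to (3,3) — 5 moves in all.
Check: order respected (1 at step 2, 2 at step 4); 5 moves as required.

(3,2) - (2,2) - (1,1) - (1,2) - (2,3) - (3,3)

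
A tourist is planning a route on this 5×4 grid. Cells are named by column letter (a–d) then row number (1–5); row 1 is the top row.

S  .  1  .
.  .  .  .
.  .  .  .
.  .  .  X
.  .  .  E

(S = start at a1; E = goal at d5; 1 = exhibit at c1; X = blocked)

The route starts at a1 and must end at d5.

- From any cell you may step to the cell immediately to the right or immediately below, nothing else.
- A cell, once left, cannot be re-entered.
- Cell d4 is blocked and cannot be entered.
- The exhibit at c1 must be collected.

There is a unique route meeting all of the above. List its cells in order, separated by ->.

Moves only go right or down, so the column and row indices never decrease.
Route from a1: 2× right (reaching c1), 4× down (reaching c5), right to d5 — 7 moves in all.
Check: all required cells visited.

a1 -> b1 -> c1 -> c2 -> c3 -> c4 -> c5 -> d5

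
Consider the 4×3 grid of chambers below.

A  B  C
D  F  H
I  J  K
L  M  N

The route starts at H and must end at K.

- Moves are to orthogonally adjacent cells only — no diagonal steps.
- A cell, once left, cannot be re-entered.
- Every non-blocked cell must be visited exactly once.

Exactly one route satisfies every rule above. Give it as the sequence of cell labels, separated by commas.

Need to visit all 12 open cells exactly once, starting at H and ending at K.
Route from H: up 1 to C, left 2 to A, down 1 to D, right 1 to F, down 1 to J, left 1 to I, down 1 to L, right 2 to N, up 1 to K — 11 moves in all.
Check: all 12 open cells covered.

H, C, B, A, D, F, J, I, L, M, N, K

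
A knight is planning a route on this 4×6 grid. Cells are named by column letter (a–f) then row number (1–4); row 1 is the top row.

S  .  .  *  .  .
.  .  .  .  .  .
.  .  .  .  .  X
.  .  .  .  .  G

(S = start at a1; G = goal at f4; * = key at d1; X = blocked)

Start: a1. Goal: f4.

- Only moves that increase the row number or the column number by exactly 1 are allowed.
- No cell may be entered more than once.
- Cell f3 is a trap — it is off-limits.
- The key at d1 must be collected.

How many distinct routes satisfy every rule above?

A right/down-only route from a1 to f4 makes exactly 3 down-moves and 5 right-moves in some order.
With no other constraints that would be C(8,3) = 56 routes.
Split at d1 and multiply the segment counts (each segment already excludes blocked cells): a1→d1: 1; d1→f4: 4; product = 4.
That gives 4 routes.

4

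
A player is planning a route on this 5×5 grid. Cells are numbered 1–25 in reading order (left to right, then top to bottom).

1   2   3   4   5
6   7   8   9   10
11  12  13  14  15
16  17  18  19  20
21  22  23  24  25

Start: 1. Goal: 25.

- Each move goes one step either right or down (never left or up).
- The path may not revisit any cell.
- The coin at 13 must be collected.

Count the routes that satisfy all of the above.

36

A right/down-only route from 1 to 25 makes exactly 4 down-moves and 4 right-moves in some order.
With no other constraints that would be C(8,4) = 70 routes.
Split at 13 and multiply the segment counts: 1→13: 6; 13→25: 6; product = 36.
That gives 36 routes.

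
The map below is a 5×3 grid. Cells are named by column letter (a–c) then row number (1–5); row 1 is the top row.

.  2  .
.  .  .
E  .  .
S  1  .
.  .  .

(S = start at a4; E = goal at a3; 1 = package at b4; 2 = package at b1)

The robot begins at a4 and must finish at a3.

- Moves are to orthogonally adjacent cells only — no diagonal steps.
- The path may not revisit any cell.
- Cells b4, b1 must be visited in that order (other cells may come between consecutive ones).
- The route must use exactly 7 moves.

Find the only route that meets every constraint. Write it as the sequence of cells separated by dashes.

a4 - b4 - b3 - b2 - b1 - a1 - a2 - a3

The waypoints must appear in the order b4, b1, with no cell reused.
Route from a4: right 1 to b4, up 3 to b1, left 1 to a1, down 2 to a3 — 7 moves in all.
Check: order respected (1 at step 1, 2 at step 4); 7 moves as required.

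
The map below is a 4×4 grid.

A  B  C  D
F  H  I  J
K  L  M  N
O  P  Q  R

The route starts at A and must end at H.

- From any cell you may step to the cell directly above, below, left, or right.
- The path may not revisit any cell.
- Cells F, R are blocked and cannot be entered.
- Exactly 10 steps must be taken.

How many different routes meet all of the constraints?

Need simple routes of exactly 10 moves from A to H (Manhattan distance 2, so 4 moves are spent on a detour and 4 undoing it).
Enumerating: A B C I M Q P O K L H | A B C I J N M Q P L H | A B C D J N M Q P L H | A B C D J I M Q P L H.
That gives 4 routes.

4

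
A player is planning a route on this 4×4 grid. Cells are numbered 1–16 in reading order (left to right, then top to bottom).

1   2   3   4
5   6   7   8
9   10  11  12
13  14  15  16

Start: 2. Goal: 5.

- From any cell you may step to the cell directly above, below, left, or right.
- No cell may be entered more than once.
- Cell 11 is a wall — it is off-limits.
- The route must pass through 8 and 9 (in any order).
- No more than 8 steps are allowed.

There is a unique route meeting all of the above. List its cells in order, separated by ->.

The budget equals the shortest possible length, so every move has to be on a shortest route through the required cells.
Route from 2: right 2 to 4, down 1 to 8, left 2 to 6, down 1 to 10, left 1 to 9, up 1 to 5 — 8 moves in all.
Check: all required cells visited; 8 ≤ 8 moves.

2 -> 3 -> 4 -> 8 -> 7 -> 6 -> 10 -> 9 -> 5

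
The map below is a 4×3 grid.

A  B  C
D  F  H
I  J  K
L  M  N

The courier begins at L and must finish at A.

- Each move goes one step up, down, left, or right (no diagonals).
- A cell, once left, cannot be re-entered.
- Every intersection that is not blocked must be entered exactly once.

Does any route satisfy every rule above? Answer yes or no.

yes

One route that works: L → I → D → F → J → M → N → K → H → C → B → A.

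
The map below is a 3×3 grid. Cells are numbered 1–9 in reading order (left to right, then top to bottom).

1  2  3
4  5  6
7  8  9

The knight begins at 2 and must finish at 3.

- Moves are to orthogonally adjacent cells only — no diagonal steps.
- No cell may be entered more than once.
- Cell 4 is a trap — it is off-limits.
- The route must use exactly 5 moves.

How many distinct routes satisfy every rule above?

Need simple routes of exactly 5 moves from 2 to 3 (Manhattan distance 1, so 2 moves are spent on a detour and 2 undoing it).
Enumerating: 2 5 8 9 6 3.
That gives 1 route.

1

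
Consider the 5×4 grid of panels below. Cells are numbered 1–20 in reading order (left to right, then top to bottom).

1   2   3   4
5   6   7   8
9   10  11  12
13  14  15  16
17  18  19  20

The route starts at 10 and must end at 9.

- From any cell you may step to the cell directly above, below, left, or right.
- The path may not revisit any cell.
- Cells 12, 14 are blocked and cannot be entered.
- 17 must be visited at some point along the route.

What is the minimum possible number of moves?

7

Any route passes through 17 somewhere between 10 and 9. Summing Manhattan distances along the two legs (10 → 17 → 9) gives a lower bound of 3 + 2 = 5 moves.
The shortest route satisfying every rule uses 7 moves: 10 → 11 → 15 → 19 → 18 → 17 → 13 → 9.
The bound of 5 isn't tight here; checking systematically, no route of length 5 through 6 satisfies every constraint, so 7 is the minimum.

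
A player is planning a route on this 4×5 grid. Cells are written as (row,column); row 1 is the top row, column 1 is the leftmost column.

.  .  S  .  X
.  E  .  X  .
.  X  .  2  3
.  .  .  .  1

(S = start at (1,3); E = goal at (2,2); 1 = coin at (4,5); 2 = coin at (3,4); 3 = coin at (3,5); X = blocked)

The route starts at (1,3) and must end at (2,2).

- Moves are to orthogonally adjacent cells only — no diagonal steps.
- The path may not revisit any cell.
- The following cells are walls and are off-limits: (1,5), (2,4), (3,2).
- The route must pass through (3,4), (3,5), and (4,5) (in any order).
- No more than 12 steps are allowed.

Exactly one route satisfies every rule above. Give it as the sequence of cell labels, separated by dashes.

(1,3) - (2,3) - (3,3) - (3,4) - (3,5) - (4,5) - (4,4) - (4,3) - (4,2) - (4,1) - (3,1) - (2,1) - (2,2)

The budget equals the shortest possible length, so every move has to be on a shortest route through the required cells.
Route from (1,3): down 2 to (3,3), right 2 to (3,5), down 1 to (4,5), left 4 to (4,1), up 2 to (2,1), right 1 to (2,2) — 12 moves in all.
Check: all required cells visited; 12 ≤ 12 moves.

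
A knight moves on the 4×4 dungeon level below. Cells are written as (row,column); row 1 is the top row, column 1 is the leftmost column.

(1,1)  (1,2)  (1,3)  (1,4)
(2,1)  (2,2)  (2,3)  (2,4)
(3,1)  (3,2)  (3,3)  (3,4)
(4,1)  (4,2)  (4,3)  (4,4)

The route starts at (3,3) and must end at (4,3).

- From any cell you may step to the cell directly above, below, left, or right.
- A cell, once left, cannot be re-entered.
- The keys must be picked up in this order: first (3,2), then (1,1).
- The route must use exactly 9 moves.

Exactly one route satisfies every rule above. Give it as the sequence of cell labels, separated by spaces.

(3,3) (3,2) (2,2) (1,2) (1,1) (2,1) (3,1) (4,1) (4,2) (4,3)

The waypoints must appear in the order (3,2), (1,1), with no cell reused.
Route from (3,3): left to (3,2), 2× up (reaching (1,2)), left to (1,1), 3× down (reaching (4,1)), 2× right (reaching (4,3)) — 9 moves in all.
Check: order respected ((3,2) at step 1, (1,1) at step 4); 9 moves as required.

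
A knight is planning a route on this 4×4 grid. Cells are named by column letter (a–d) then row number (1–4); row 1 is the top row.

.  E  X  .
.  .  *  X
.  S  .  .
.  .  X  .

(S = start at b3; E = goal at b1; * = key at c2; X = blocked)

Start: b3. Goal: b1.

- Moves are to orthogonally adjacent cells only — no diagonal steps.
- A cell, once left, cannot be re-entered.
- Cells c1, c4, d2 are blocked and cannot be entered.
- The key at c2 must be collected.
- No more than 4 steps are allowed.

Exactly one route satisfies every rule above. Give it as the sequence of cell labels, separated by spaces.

b3 c3 c2 b2 b1

The 4-move cap with required stops at c2 leaves no slack for detours.
Route from b3: right 1 to c3, up 1 to c2, left 1 to b2, up 1 to b1 — 4 moves in all.
Check: all required cells visited; 4 ≤ 4 moves.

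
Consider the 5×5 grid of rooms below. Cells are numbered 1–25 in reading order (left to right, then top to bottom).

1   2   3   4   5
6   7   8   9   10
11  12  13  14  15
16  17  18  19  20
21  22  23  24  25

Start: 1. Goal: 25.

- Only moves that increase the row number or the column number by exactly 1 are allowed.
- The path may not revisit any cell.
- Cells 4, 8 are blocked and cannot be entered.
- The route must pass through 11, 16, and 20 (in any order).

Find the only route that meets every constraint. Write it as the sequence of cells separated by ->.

Moves only go right or down, so the column and row indices never decrease.
Route from 1: down 3 to 16, right 4 to 20, down 1 to 25 — 8 moves in all.
Check: all required cells visited.

1 -> 6 -> 11 -> 16 -> 17 -> 18 -> 19 -> 20 -> 25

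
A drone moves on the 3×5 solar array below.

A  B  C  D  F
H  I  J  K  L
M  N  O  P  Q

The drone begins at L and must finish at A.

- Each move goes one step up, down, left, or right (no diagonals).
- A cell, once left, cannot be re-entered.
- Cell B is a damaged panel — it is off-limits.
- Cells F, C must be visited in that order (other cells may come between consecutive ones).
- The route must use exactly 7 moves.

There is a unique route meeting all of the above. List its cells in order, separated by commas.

The waypoints must appear in the order F, C, with no cell reused.
Route from L: up to F, 2× left (reaching C), down to J, 2× left (reaching H), up to A — 7 moves in all.
Check: order respected (F at step 1, C at step 3); 7 moves as required.

L, F, D, C, J, I, H, A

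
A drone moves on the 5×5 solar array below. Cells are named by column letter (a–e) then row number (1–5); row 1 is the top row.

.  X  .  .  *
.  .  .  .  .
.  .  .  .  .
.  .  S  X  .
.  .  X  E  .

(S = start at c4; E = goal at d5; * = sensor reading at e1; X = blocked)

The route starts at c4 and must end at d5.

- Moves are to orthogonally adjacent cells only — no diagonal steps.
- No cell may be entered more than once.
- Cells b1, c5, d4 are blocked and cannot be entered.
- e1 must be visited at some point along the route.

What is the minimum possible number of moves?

10

Any route passes through e1 somewhere between c4 and d5. Summing Manhattan distances along the two legs (c4 → e1 → d5) gives a lower bound of 5 + 5 = 10 moves.
A route of 10 moves achieves this: c4 → c3 → c2 → c1 → d1 → e1 → e2 → e3 → e4 → e5 → d5.
Since 10 matches the lower bound, it is optimal.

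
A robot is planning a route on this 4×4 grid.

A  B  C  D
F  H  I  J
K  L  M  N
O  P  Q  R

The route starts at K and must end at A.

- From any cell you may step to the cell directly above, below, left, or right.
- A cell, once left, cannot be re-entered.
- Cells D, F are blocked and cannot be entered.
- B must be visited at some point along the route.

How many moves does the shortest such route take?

4

Any route passes through B somewhere between K and A. Summing Manhattan distances along the two legs (K → B → A) gives a lower bound of 3 + 1 = 4 moves.
A route of 4 moves achieves this: K → L → H → B → A.
Since 4 matches the lower bound, it is optimal.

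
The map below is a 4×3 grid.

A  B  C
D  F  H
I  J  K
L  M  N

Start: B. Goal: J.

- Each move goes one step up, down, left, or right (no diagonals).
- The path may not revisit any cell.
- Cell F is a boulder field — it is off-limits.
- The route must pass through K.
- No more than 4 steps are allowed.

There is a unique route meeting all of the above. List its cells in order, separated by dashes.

B - C - H - K - J

The budget equals the shortest possible length, so every move has to be on a shortest route through the required cells.
Route from B: right 1 to C, down 2 to K, left 1 to J — 4 moves in all.
Check: all required cells visited; 4 ≤ 4 moves.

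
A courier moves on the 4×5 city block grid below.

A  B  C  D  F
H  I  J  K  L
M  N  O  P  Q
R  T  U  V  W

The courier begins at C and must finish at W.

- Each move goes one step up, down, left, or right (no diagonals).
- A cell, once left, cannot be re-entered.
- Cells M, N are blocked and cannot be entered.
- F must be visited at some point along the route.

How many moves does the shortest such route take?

Any route passes through F somewhere between C and W. Summing Manhattan distances along the two legs (C → F → W) gives a lower bound of 2 + 3 = 5 moves.
A route of 5 moves achieves this: C → D → F → L → Q → W.
Since 5 matches the lower bound, it is optimal.

5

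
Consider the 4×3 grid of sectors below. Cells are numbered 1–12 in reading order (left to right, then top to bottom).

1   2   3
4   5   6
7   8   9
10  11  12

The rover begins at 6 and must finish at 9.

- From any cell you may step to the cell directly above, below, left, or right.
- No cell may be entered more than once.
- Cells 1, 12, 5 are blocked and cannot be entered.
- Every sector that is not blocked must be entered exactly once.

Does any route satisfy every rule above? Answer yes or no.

no

Cell 2 has only one open neighbour but is neither the start nor the goal, so a Hamiltonian route would have to both enter and leave it through the same neighbour — impossible without revisiting.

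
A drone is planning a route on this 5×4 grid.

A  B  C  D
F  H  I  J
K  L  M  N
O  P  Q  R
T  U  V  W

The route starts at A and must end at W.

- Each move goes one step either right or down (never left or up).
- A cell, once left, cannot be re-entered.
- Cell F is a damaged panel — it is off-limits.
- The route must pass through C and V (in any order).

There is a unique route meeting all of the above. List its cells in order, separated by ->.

A -> B -> C -> I -> M -> Q -> V -> W

Moves only go right or down, so the column and row indices never decrease.
Route from A: 2× right (reaching C), 4× down (reaching V), right to W — 7 moves in all.
Check: all required cells visited.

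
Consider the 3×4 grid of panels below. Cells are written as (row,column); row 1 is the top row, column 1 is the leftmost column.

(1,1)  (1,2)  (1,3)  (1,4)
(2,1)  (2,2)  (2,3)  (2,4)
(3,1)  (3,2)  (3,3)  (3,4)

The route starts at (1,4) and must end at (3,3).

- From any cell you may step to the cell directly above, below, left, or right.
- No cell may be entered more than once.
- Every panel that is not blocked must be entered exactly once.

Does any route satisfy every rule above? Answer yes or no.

yes

One route that works: (1,4) → (1,3) → (1,2) → (1,1) → (2,1) → (3,1) → (3,2) → (2,2) → (2,3) → (2,4) → (3,4) → (3,3).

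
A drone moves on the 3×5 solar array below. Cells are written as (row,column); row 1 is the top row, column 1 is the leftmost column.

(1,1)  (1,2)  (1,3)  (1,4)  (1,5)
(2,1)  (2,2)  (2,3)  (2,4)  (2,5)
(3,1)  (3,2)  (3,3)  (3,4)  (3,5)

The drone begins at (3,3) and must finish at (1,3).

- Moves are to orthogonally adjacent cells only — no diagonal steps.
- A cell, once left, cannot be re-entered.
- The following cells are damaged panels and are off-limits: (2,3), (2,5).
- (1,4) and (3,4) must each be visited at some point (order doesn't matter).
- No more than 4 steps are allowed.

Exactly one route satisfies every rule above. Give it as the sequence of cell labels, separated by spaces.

Any route must reach (1,4) and (3,4) and still end at (1,3) within 4 moves, so the order of the required stops is forced.
Route from (3,3): right 1 to (3,4), up 2 to (1,4), left 1 to (1,3) — 4 moves in all.
Check: all required cells visited; 4 ≤ 4 moves.

(3,3) (3,4) (2,4) (1,4) (1,3)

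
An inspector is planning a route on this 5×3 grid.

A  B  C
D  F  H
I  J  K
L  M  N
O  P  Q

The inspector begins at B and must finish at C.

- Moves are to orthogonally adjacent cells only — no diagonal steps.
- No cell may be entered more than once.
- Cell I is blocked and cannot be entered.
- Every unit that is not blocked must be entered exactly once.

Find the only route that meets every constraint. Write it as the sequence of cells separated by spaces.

Need to visit all 14 open cells exactly once, starting at B and ending at C.
Cell A has only two open neighbours (D and B), so the path must pass straight through it: one of those is the cell it's entered from and the other is where it exits.
Route from B: left to A, down to D, right to F, 2× down (reaching M), left to L, down to O, 2× right (reaching Q), 4× up (reaching C) — 13 moves in all.
Check: all 14 open cells covered.

B A D F J M L O P Q N K H C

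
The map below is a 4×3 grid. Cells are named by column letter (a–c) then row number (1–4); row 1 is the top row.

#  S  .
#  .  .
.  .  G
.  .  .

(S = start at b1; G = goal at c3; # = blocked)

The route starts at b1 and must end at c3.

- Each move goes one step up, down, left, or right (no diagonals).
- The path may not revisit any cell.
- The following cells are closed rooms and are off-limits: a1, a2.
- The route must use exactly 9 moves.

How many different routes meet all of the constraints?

Need simple routes of exactly 9 moves from b1 to c3 (Manhattan distance 3, so 3 moves are spent on a detour and 3 undoing it).
Enumerating: b1 c1 c2 b2 b3 a3 a4 b4 c4 c3.
That gives 1 route.

1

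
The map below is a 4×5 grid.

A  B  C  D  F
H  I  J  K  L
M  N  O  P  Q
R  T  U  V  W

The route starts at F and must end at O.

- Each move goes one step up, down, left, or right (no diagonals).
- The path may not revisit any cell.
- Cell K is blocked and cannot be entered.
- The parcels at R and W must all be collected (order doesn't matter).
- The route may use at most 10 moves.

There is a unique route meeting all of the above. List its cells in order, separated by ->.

Any route must reach R and W and still end at O within 10 moves, so the order of the required stops is forced.
Route from F: down 3 to W, left 4 to R, up 1 to M, right 2 to O — 10 moves in all.
Check: all required cells visited; 10 ≤ 10 moves.

F -> L -> Q -> W -> V -> U -> T -> R -> M -> N -> O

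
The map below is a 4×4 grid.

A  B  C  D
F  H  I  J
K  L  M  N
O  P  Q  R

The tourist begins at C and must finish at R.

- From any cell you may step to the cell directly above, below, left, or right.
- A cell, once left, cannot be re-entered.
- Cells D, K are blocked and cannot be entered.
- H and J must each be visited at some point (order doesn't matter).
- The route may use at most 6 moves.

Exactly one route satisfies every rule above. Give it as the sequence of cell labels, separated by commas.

C, B, H, I, J, N, R

The budget equals the shortest possible length, so every move has to be on a shortest route through the required cells.
Route from C: left to B, down to H, 2× right (reaching J), 2× down (reaching R) — 6 moves in all.
Check: all required cells visited; 6 ≤ 6 moves.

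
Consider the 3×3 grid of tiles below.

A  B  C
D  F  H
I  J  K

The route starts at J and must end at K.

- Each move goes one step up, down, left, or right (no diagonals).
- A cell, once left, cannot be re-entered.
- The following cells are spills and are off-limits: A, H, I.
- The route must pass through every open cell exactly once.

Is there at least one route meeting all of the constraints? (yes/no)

no

Cell C has only one open neighbour but is neither the start nor the goal, so a Hamiltonian route would have to both enter and leave it through the same neighbour — impossible without revisiting.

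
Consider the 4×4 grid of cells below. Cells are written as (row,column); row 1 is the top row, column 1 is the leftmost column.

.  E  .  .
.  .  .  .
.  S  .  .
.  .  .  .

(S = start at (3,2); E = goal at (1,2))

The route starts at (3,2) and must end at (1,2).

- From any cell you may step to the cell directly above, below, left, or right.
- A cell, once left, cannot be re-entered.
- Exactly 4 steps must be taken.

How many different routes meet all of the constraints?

6

Need simple routes of exactly 4 moves from (3,2) to (1,2) (Manhattan distance 2, so 1 moves are spent on a detour and 1 undoing it).
Enumerating: (3,2) (2,2) (2,1) (1,1) (1,2) | (3,2) (2,2) (2,3) (1,3) (1,2) | (3,2) (3,1) (2,1) (1,1) (1,2) | (3,2) (3,1) (2,1) (2,2) (1,2) | (3,2) (3,3) (2,3) (1,3) (1,2) | (3,2) (3,3) (2,3) (2,2) (1,2).
That gives 6 routes.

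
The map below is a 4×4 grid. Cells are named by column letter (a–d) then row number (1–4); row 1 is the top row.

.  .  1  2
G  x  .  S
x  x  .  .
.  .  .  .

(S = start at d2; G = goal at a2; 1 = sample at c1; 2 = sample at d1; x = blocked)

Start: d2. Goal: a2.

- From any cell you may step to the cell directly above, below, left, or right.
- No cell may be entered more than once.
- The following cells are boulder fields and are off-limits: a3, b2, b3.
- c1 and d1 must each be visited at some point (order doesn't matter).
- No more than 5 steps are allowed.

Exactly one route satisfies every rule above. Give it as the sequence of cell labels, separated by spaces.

d2 d1 c1 b1 a1 a2

The 5-move cap with required stops at c1, d1 leaves no slack for detours.
Route from d2: up 1 to d1, left 3 to a1, down 1 to a2 — 5 moves in all.
Check: all required cells visited; 5 ≤ 5 moves.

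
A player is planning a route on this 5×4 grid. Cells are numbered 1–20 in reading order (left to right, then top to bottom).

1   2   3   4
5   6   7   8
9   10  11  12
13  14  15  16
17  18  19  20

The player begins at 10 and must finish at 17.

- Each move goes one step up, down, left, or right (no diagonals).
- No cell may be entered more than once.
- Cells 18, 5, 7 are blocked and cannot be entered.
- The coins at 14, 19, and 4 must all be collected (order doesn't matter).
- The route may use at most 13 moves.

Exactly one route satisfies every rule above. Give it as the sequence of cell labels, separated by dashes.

The budget equals the shortest possible length, so every move has to be on a shortest route through the required cells.
Route from 10: 2× up (reaching 2), 2× right (reaching 4), 4× down (reaching 20), left to 19, up to 15, 2× left (reaching 13), down to 17 — 13 moves in all.
Check: all required cells visited; 13 ≤ 13 moves.

10 - 6 - 2 - 3 - 4 - 8 - 12 - 16 - 20 - 19 - 15 - 14 - 13 - 17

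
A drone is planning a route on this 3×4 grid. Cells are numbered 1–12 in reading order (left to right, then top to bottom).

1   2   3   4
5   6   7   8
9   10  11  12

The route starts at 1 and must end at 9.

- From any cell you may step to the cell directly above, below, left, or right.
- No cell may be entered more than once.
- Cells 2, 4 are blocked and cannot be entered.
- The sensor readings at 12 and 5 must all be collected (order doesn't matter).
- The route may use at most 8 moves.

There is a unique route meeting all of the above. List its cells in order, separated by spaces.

1 5 6 7 8 12 11 10 9

The 8-move cap with required stops at 12, 5 leaves no slack for detours.
Route from 1: down 1 to 5, right 3 to 8, down 1 to 12, left 3 to 9 — 8 moves in all.
Check: all required cells visited; 8 ≤ 8 moves.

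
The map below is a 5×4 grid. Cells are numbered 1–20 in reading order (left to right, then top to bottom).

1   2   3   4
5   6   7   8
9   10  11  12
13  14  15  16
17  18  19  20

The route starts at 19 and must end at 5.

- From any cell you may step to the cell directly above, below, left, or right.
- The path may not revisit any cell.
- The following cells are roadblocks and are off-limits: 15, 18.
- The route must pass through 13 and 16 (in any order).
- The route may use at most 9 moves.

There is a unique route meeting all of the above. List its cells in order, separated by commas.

The 9-move cap with required stops at 13, 16 leaves no slack for detours.
Route from 19: right to 20, 2× up (reaching 12), 2× left (reaching 10), down to 14, left to 13, 2× up (reaching 5) — 9 moves in all.
Check: all required cells visited; 9 ≤ 9 moves.

19, 20, 16, 12, 11, 10, 14, 13, 9, 5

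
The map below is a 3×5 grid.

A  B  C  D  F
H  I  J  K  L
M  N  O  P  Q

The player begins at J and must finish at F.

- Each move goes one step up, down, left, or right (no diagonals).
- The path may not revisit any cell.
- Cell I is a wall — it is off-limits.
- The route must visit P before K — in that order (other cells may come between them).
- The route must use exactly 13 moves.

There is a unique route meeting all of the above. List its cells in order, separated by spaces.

The waypoints must appear in the order P, K, with no cell reused.
Route from J: up to C, 2× left (reaching A), 2× down (reaching M), 4× right (reaching Q), up to L, left to K, up to D, right to F — 13 moves in all.
Check: order respected (P at step 8, K at step 11); 13 moves as required.

J C B A H M N O P Q L K D F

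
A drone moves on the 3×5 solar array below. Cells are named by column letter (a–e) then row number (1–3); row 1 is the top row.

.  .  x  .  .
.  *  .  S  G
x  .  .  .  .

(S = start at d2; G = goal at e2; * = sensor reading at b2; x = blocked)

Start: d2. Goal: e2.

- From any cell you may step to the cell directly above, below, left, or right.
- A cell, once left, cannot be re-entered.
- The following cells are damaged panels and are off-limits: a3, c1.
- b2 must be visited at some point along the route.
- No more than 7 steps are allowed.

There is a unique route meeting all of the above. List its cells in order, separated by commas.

d2, c2, b2, b3, c3, d3, e3, e2

The budget equals the shortest possible length, so every move has to be on a shortest route through the required cells.
Route from d2: left 2 to b2, down 1 to b3, right 3 to e3, up 1 to e2 — 7 moves in all.
Check: all required cells visited; 7 ≤ 7 moves.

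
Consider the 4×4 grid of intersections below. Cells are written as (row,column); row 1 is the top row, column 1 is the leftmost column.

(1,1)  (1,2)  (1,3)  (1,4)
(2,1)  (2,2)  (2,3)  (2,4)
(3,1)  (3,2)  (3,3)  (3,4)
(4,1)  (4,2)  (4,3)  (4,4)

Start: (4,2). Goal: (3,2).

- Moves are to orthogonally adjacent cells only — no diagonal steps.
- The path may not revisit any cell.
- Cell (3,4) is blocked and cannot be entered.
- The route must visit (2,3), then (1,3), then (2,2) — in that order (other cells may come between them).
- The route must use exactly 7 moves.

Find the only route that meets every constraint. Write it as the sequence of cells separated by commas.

(4,2), (4,3), (3,3), (2,3), (1,3), (1,2), (2,2), (3,2)

The waypoints must appear in the order (2,3), (1,3), (2,2), with no cell reused.
Route from (4,2): right 1 to (4,3), up 3 to (1,3), left 1 to (1,2), down 2 to (3,2) — 7 moves in all.
Check: order respected ((2,3) at step 3, (1,3) at step 4, (2,2) at step 6); 7 moves as required.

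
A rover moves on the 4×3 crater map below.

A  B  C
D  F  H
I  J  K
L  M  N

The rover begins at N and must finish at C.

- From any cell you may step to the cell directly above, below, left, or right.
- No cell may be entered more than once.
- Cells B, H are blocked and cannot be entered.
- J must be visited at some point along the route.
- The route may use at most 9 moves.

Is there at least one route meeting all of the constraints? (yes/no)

no

The blocked cells wall C off from N completely — no sequence of moves reaches it at all, so no route can satisfy the rules.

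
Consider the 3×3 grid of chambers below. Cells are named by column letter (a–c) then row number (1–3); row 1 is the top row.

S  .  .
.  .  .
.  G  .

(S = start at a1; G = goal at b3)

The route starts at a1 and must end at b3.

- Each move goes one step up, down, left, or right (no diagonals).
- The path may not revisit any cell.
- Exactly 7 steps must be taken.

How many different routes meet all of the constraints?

Need simple routes of exactly 7 moves from a1 to b3 (Manhattan distance 3, so 2 moves are spent on a detour and 2 undoing it).
Enumerating: a1 a2 b2 b1 c1 c2 c3 b3 | a1 b1 c1 c2 b2 a2 a3 b3.
That gives 2 routes.

2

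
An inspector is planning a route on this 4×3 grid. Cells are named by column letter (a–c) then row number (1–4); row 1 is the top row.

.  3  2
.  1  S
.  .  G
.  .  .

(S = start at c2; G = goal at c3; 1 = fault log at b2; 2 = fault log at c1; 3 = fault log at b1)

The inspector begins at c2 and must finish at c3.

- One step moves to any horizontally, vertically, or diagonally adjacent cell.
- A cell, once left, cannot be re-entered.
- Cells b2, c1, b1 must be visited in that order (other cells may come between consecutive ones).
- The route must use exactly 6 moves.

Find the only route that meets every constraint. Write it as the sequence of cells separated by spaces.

The waypoints must appear in the order b2, c1, b1, with no cell reused.
Route from c2: left 1 to b2, up-right 1 to c1, left 1 to b1, down-left 1 to a2, down-right 1 to b3, right 1 to c3 — 6 moves in all.
Check: order respected (1 at step 1, 2 at step 2, 3 at step 3); 6 moves as required.

c2 b2 c1 b1 a2 b3 c3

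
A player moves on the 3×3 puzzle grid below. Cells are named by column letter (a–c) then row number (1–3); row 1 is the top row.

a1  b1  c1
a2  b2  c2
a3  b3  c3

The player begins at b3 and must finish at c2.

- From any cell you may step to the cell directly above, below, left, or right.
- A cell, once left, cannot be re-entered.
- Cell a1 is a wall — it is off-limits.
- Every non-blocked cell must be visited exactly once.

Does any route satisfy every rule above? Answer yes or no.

no

Colour the cells like a checkerboard: each orthogonal step flips colour, so a Hamiltonian route alternates colours. Here there are 4 cells of one colour and 4 of the other, with start on the same colour as the goal — the counts and endpoints can't be arranged into an alternating sequence of length 8, so no Hamiltonian route exists.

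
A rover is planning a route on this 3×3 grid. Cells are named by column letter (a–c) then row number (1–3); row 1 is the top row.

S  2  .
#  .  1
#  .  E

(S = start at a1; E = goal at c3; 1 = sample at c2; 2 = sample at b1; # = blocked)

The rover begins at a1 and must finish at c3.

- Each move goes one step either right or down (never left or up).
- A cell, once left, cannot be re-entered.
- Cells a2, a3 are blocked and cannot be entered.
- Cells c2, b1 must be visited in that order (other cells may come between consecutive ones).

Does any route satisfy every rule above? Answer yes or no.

b1 lies above c2, so going from c2 to b1 would need an upward move — but moves only go right/down, so c2 cannot be visited before b1.

no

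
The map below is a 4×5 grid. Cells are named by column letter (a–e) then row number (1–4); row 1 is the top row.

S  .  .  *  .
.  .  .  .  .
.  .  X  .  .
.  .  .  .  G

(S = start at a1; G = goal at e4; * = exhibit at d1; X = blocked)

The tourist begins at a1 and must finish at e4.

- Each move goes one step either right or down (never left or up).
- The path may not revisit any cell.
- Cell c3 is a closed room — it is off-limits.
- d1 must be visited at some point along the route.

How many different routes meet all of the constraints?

4

A right/down-only route from a1 to e4 makes exactly 3 down-moves and 4 right-moves in some order.
With no other constraints that would be C(7,3) = 35 routes.
Split at d1 and multiply the segment counts (each segment already excludes blocked cells): a1→d1: 1; d1→e4: 4; product = 4.
That gives 4 routes.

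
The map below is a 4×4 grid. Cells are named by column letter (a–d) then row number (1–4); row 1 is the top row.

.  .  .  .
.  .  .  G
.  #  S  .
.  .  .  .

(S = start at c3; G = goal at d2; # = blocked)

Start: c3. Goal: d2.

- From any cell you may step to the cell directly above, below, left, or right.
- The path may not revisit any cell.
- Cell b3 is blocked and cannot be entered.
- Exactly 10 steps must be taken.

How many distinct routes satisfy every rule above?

8

Need simple routes of exactly 10 moves from c3 to d2 (Manhattan distance 2, so 4 moves are spent on a detour and 4 undoing it).
Enumerating: c3 c2 b2 a2 a3 a4 b4 c4 d4 d3 d2 | c3 c4 b4 a4 a3 a2 a1 b1 b2 c2 d2 | c3 c4 b4 a4 a3 a2 a1 b1 c1 c2 d2 | c3 c4 b4 a4 a3 a2 a1 b1 c1 d1 d2 | c3 c4 b4 a4 a3 a2 b2 b1 c1 c2 d2 | c3 c4 b4 a4 a3 a2 b2 b1 c1 d1 d2 | c3 c4 b4 a4 a3 a2 b2 c2 c1 d1 d2 | c3 d3 d4 c4 b4 a4 a3 a2 b2 c2 d2.
That gives 8 routes.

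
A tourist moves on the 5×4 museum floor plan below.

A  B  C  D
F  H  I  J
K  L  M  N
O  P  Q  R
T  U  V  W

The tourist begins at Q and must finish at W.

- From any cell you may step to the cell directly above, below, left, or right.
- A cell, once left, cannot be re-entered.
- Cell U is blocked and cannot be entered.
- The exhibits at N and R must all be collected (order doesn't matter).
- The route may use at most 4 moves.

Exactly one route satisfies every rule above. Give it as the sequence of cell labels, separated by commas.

The 4-move cap with required stops at N, R leaves no slack for detours.
Route from Q: up 1 to M, right 1 to N, down 2 to W — 4 moves in all.
Check: all required cells visited; 4 ≤ 4 moves.

Q, M, N, R, W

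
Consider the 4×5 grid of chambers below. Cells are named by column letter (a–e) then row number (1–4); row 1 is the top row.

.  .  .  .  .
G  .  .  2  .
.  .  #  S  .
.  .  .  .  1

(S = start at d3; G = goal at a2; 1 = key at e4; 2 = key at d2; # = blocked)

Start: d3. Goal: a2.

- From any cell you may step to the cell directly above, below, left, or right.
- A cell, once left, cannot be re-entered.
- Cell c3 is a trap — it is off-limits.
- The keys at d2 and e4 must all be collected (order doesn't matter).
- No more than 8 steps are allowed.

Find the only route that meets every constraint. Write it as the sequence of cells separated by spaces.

Any route must reach d2 and e4 and still end at a2 within 8 moves, so the order of the required stops is forced.
Route from d3: down to d4, right to e4, 2× up (reaching e2), 4× left (reaching a2) — 8 moves in all.
Check: all required cells visited; 8 ≤ 8 moves.

d3 d4 e4 e3 e2 d2 c2 b2 a2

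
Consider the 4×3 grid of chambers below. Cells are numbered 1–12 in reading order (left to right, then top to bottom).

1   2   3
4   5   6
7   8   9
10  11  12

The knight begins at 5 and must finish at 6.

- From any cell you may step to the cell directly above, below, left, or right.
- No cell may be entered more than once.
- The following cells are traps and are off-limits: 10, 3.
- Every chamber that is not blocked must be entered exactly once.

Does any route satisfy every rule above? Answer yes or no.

One route that works: 5 → 2 → 1 → 4 → 7 → 8 → 11 → 12 → 9 → 6.

yes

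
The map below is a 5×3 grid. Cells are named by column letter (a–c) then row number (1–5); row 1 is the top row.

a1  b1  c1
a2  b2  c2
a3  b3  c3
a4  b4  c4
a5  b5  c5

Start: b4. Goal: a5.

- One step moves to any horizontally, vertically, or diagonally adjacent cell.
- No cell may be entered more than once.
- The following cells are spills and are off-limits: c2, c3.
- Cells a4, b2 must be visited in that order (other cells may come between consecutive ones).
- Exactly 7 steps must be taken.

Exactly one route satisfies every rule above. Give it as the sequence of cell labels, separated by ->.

The waypoints must appear in the order a4, b2, with no cell reused.
Route from b4: left to a4, up to a3, up-right to b2, down to b3, down-right to c4, down-left to b5, left to a5 — 7 moves in all.
Check: order respected (a4 at step 1, b2 at step 3); 7 moves as required.

b4 -> a4 -> a3 -> b2 -> b3 -> c4 -> b5 -> a5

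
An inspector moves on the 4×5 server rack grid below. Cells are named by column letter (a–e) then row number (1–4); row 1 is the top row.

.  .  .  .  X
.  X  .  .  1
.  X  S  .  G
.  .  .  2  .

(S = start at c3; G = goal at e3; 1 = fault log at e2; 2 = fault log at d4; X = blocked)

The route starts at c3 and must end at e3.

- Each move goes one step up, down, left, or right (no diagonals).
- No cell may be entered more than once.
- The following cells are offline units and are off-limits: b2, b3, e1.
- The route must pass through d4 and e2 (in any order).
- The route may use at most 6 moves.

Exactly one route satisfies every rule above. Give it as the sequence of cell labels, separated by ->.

c3 -> c4 -> d4 -> d3 -> d2 -> e2 -> e3

The 6-move cap with required stops at d4, e2 leaves no slack for detours.
Route from c3: down 1 to c4, right 1 to d4, up 2 to d2, right 1 to e2, down 1 to e3 — 6 moves in all.
Check: all required cells visited; 6 ≤ 6 moves.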